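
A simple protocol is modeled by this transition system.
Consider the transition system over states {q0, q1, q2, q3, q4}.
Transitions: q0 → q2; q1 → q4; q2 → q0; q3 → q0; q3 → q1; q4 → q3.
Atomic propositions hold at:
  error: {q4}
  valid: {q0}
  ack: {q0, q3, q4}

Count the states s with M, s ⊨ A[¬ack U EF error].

Sat(¬ack) = {q1, q2}
EF error: least fixpoint, start Z0 = {q4}, add states with some successor in Z. Z1 = {q1, q4}; Z2 = {q1, q3, q4}; fixed.
Sat(EF error) = {q1, q3, q4}
A[¬ack U EF error]: least fixpoint, start Z0 = Sat(EF error) = {q1, q3, q4}, add states in Sat(¬ack) with every successor in Z. Already a fixed point.
Sat(A[¬ack U EF error]) = {q1, q3, q4}
|Sat(A[¬ack U EF error])| = |{q1, q3, q4}| = 3.

3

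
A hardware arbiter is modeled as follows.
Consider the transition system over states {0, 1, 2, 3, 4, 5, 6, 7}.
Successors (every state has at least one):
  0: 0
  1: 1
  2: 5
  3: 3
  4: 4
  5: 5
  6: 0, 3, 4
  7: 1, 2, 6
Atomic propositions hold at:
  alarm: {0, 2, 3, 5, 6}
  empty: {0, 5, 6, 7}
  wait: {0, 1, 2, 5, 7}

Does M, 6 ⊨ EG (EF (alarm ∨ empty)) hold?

Yes

Sat(alarm ∨ empty) = {0, 2, 3, 5, 6, 7}
EF (alarm ∨ empty): least fixpoint, start Z0 = {0, 2, 3, 5, 6, 7}, add states with some successor in Z. Already a fixed point.
Sat(EF (alarm ∨ empty)) = {0, 2, 3, 5, 6, 7}
EG (EF (alarm ∨ empty)): greatest fixpoint, start Z0 = {0, 2, 3, 5, 6, 7}, keep only states in Sat with some successor in Z. Already a fixed point.
Sat(EG (EF (alarm ∨ empty))) = {0, 2, 3, 5, 6, 7}
6 ∈ Sat(EG (EF (alarm ∨ empty))) = {0, 2, 3, 5, 6, 7}, so the formula holds at 6.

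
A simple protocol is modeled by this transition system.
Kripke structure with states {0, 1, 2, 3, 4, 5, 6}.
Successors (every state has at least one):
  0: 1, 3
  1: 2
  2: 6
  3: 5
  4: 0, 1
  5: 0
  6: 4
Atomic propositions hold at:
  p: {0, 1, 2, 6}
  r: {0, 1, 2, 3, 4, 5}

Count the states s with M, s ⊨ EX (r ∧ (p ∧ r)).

Sat(p ∧ r) = {0, 1, 2}
Sat(r ∧ (p ∧ r)) = {0, 1, 2}
Sat(EX (r ∧ (p ∧ r))) = {s : some successor in {0, 1, 2}} = {0, 1, 4, 5}
|Sat(EX (r ∧ (p ∧ r)))| = |{0, 1, 4, 5}| = 4.

4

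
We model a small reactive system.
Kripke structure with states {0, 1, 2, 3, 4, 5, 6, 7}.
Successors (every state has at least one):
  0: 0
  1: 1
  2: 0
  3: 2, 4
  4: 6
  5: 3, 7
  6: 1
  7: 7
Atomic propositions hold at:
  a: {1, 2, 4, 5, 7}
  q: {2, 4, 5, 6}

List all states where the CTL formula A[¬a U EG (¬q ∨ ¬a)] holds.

Sat(¬a) = {0, 3, 6}
Sat(¬q) = {0, 1, 3, 7}
Sat(¬q ∨ ¬a) = {0, 1, 3, 6, 7}
EG (¬q ∨ ¬a): greatest fixpoint, start Z0 = {0, 1, 3, 6, 7}, keep only states in Sat with some successor in Z. Z1 = {0, 1, 6, 7}; fixed.
Sat(EG (¬q ∨ ¬a)) = {0, 1, 6, 7}
A[¬a U EG (¬q ∨ ¬a)]: least fixpoint, start Z0 = Sat(EG (¬q ∨ ¬a)) = {0, 1, 6, 7}, add states in Sat(¬a) with every successor in Z. Already a fixed point.
Sat(A[¬a U EG (¬q ∨ ¬a)]) = {0, 1, 6, 7}

{0, 1, 6, 7}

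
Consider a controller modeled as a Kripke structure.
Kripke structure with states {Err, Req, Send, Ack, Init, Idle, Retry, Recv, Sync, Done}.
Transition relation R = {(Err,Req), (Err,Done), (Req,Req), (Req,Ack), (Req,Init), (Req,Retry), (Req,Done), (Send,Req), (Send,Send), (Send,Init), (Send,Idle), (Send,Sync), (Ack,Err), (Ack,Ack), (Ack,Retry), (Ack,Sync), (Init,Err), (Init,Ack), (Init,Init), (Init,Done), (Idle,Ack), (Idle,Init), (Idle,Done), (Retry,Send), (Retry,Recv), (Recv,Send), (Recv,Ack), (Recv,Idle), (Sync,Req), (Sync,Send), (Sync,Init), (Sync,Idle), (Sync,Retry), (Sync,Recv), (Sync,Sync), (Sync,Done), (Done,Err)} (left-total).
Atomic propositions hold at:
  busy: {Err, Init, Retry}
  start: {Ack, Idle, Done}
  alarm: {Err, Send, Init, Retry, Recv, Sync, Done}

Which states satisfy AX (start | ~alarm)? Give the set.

Sat(~alarm) = {Req, Ack, Idle}
Sat(start | ~alarm) = {Req, Ack, Idle, Done}
Sat(AX (start | ~alarm)) = {s : every successor in {Req, Ack, Idle, Done}} = {Err}

{Err}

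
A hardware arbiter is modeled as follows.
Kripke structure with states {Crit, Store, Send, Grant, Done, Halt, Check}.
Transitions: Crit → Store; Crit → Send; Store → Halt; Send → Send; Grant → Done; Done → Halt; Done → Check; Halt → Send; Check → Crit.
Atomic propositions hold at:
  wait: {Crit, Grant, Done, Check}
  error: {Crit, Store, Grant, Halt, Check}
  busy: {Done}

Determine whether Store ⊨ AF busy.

AF busy: least fixpoint, start Z0 = {Done}, add states with every successor in Z. Z1 = {Grant, Done}; fixed.
Sat(AF busy) = {Grant, Done}
Store ∉ Sat(AF busy) = {Grant, Done}, so the formula does not hold at Store.

No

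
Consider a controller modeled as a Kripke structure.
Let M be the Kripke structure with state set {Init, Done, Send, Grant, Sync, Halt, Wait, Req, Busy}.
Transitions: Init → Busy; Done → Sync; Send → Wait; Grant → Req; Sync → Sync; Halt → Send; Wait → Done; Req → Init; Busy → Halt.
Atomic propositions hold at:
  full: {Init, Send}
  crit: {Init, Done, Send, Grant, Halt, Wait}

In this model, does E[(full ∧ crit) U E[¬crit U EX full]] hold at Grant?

No

Sat(full ∧ crit) = {Init, Send}
Sat(¬crit) = {Sync, Req, Busy}
Sat(EX full) = {s : some successor in {Init, Send}} = {Halt, Req}
E[¬crit U EX full]: least fixpoint, start Z0 = Sat(EX full) = {Halt, Req}, add states in Sat(¬crit) with some successor in Z. Z1 = {Halt, Req, Busy}; fixed.
Sat(E[¬crit U EX full]) = {Halt, Req, Busy}
E[(full ∧ crit) U E[¬crit U EX full]]: least fixpoint, start Z0 = Sat(E[¬crit U EX full]) = {Halt, Req, Busy}, add states in Sat(full ∧ crit) with some successor in Z. Z1 = {Init, Halt, Req, Busy}; fixed.
Sat(E[(full ∧ crit) U E[¬crit U EX full]]) = {Init, Halt, Req, Busy}
Grant ∉ Sat(E[(full ∧ crit) U E[¬crit U EX full]]) = {Init, Halt, Req, Busy}, so the formula does not hold at Grant.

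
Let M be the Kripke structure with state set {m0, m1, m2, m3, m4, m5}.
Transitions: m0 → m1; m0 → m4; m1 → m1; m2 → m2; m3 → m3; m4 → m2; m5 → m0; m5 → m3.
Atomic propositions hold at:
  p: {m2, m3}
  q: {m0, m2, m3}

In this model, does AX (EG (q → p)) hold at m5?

No

Sat(q → p) = {m1, m2, m3, m4, m5}
EG (q → p): greatest fixpoint, start Z0 = {m1, m2, m3, m4, m5}, keep only states in Sat with some successor in Z. Already a fixed point.
Sat(EG (q → p)) = {m1, m2, m3, m4, m5}
Sat(AX (EG (q → p))) = {s : every successor in {m1, m2, m3, m4, m5}} = {m0, m1, m2, m3, m4}
m5 ∉ Sat(AX (EG (q → p))) = {m0, m1, m2, m3, m4}, so the formula does not hold at m5.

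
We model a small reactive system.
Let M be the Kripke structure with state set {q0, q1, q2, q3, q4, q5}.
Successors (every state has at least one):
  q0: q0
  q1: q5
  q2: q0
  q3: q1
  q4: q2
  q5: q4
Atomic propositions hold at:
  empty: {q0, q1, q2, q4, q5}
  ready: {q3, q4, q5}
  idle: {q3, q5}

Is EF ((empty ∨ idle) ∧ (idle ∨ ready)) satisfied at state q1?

Yes

Sat(empty ∨ idle) = {q0, q1, q2, q3, q4, q5}
Sat(idle ∨ ready) = {q3, q4, q5}
Sat((empty ∨ idle) ∧ (idle ∨ ready)) = {q3, q4, q5}
EF ((empty ∨ idle) ∧ (idle ∨ ready)): least fixpoint, start Z0 = {q3, q4, q5}, add states with some successor in Z. Z1 = {q1, q3, q4, q5}; fixed.
Sat(EF ((empty ∨ idle) ∧ (idle ∨ ready))) = {q1, q3, q4, q5}
q1 ∈ Sat(EF ((empty ∨ idle) ∧ (idle ∨ ready))) = {q1, q3, q4, q5}, so the formula holds at q1.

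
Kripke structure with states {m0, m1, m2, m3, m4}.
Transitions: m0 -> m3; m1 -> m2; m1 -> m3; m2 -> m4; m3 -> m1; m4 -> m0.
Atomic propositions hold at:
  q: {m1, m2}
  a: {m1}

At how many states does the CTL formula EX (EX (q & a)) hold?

2

Sat(q & a) = {m1}
Sat(EX (q & a)) = {s : some successor in {m1}} = {m3}
Sat(EX (EX (q & a))) = {s : some successor in {m3}} = {m0, m1}
|Sat(EX (EX (q & a)))| = |{m0, m1}| = 2.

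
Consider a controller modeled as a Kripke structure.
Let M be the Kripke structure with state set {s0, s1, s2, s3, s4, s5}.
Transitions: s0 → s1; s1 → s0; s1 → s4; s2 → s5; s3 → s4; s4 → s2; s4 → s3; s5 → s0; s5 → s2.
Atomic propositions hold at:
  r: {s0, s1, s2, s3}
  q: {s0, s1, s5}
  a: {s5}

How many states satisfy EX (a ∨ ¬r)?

Sat(¬r) = {s4, s5}
Sat(a ∨ ¬r) = {s4, s5}
Sat(EX (a ∨ ¬r)) = {s : some successor in {s4, s5}} = {s1, s2, s3}
|Sat(EX (a ∨ ¬r))| = |{s1, s2, s3}| = 3.

3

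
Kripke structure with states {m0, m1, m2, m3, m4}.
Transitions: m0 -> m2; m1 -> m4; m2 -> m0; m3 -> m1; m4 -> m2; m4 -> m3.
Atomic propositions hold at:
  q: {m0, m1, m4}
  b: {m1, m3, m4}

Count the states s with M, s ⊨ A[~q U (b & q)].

3

Sat(~q) = {m2, m3}
Sat(b & q) = {m1, m4}
A[~q U (b & q)]: least fixpoint, start Z0 = Sat((b & q)) = {m1, m4}, add states in Sat(~q) with every successor in Z. Z1 = {m1, m3, m4}; fixed.
Sat(A[~q U (b & q)]) = {m1, m3, m4}
|Sat(A[~q U (b & q)])| = |{m1, m3, m4}| = 3.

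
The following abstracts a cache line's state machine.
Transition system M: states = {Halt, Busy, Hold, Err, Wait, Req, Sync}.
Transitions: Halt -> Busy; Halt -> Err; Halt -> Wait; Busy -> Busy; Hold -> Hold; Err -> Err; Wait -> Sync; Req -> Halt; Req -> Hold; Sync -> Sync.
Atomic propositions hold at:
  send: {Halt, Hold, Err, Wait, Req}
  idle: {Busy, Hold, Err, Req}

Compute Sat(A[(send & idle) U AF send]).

Sat(send & idle) = {Hold, Err, Req}
AF send: least fixpoint, start Z0 = {Halt, Hold, Err, Wait, Req}, add states with every successor in Z. Already a fixed point.
Sat(AF send) = {Halt, Hold, Err, Wait, Req}
A[(send & idle) U AF send]: least fixpoint, start Z0 = Sat(AF send) = {Halt, Hold, Err, Wait, Req}, add states in Sat(send & idle) with every successor in Z. Already a fixed point.
Sat(A[(send & idle) U AF send]) = {Halt, Hold, Err, Wait, Req}

{Halt, Hold, Err, Wait, Req}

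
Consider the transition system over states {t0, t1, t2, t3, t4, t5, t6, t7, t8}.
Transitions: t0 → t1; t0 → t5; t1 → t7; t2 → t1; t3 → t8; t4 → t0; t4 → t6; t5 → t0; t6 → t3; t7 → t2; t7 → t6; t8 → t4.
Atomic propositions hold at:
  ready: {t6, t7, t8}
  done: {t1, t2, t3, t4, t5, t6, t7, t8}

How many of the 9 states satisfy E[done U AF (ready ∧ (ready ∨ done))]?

7

Sat(ready ∨ done) = {t1, t2, t3, t4, t5, t6, t7, t8}
Sat(ready ∧ (ready ∨ done)) = {t6, t7, t8}
AF (ready ∧ (ready ∨ done)): least fixpoint, start Z0 = {t6, t7, t8}, add states with every successor in Z. Z1 = {t1, t3, t6, t7, t8}; Z2 = {t1, t2, t3, t6, t7, t8}; fixed.
Sat(AF (ready ∧ (ready ∨ done))) = {t1, t2, t3, t6, t7, t8}
E[done U AF (ready ∧ (ready ∨ done))]: least fixpoint, start Z0 = Sat(AF (ready ∧ (ready ∨ done))) = {t1, t2, t3, t6, t7, t8}, add states in Sat(done) with some successor in Z. Z1 = {t1, t2, t3, t4, t6, t7, t8}; fixed.
Sat(E[done U AF (ready ∧ (ready ∨ done))]) = {t1, t2, t3, t4, t6, t7, t8}
|Sat(E[done U AF (ready ∧ (ready ∨ done))])| = |{t1, t2, t3, t4, t6, t7, t8}| = 7.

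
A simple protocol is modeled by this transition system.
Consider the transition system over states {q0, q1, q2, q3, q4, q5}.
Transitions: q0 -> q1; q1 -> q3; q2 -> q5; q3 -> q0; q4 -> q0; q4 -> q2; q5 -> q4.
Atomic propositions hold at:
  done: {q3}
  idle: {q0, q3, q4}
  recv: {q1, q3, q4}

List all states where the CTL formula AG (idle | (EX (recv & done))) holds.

Sat(recv & done) = {q3}
Sat(EX (recv & done)) = {s : some successor in {q3}} = {q1}
Sat(idle | (EX (recv & done))) = {q0, q1, q3, q4}
AG (idle | (EX (recv & done))): greatest fixpoint, start Z0 = {q0, q1, q3, q4}, keep only states in Sat with every successor in Z. Z1 = {q0, q1, q3}; fixed.
Sat(AG (idle | (EX (recv & done)))) = {q0, q1, q3}

{q0, q1, q3}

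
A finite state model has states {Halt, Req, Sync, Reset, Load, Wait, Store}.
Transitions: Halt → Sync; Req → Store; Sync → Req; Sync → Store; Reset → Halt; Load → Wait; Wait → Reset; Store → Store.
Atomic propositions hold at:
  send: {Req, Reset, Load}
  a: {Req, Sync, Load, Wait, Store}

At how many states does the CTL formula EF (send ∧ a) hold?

Sat(send ∧ a) = {Req, Load}
EF (send ∧ a): least fixpoint, start Z0 = {Req, Load}, add states with some successor in Z. Z1 = {Req, Sync, Load}; Z2 = {Halt, Req, Sync, Load}; Z3 = {Halt, Req, Sync, Reset, Load}; Z4 = {Halt, Req, Sync, Reset, Load, Wait}; fixed.
Sat(EF (send ∧ a)) = {Halt, Req, Sync, Reset, Load, Wait}
|Sat(EF (send ∧ a))| = |{Halt, Req, Sync, Reset, Load, Wait}| = 6.

6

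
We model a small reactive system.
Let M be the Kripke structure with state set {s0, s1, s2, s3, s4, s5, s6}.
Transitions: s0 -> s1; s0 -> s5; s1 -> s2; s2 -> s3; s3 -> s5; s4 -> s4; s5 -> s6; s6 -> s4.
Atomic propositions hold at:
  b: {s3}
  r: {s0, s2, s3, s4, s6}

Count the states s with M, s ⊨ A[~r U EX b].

Sat(~r) = {s1, s5}
Sat(EX b) = {s : some successor in {s3}} = {s2}
A[~r U EX b]: least fixpoint, start Z0 = Sat(EX b) = {s2}, add states in Sat(~r) with every successor in Z. Z1 = {s1, s2}; fixed.
Sat(A[~r U EX b]) = {s1, s2}
|Sat(A[~r U EX b])| = |{s1, s2}| = 2.

2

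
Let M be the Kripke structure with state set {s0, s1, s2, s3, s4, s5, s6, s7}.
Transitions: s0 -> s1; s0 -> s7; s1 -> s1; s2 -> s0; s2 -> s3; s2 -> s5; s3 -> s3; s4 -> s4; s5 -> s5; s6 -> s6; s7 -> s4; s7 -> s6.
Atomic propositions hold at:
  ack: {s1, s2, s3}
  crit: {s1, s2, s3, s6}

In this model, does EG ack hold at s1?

Yes

EG ack: greatest fixpoint, start Z0 = {s1, s2, s3}, keep only states in Sat with some successor in Z. Already a fixed point.
Sat(EG ack) = {s1, s2, s3}
s1 ∈ Sat(EG ack) = {s1, s2, s3}, so the formula holds at s1.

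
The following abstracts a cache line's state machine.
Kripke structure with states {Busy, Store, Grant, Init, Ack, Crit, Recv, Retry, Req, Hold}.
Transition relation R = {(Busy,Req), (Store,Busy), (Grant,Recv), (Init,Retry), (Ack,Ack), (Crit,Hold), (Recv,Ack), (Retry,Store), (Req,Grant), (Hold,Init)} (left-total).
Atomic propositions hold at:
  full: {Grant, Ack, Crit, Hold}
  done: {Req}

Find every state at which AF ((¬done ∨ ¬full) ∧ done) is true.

{Busy, Store, Init, Crit, Retry, Req, Hold}

Sat(¬done) = {Busy, Store, Grant, Init, Ack, Crit, Recv, Retry, Hold}
Sat(¬full) = {Busy, Store, Init, Recv, Retry, Req}
Sat(¬done ∨ ¬full) = {Busy, Store, Grant, Init, Ack, Crit, Recv, Retry, Req, Hold}
Sat((¬done ∨ ¬full) ∧ done) = {Req}
AF ((¬done ∨ ¬full) ∧ done): least fixpoint, start Z0 = {Req}, add states with every successor in Z. Z1 = {Busy, Req}; Z2 = {Busy, Store, Req}; Z3 = {Busy, Store, Retry, Req}; Z4 = {Busy, Store, Init, Retry, Req}; Z5 = {Busy, Store, Init, Retry, Req, Hold}; Z6 = {Busy, Store, Init, Crit, Retry, Req, Hold}; fixed.
Sat(AF ((¬done ∨ ¬full) ∧ done)) = {Busy, Store, Init, Crit, Retry, Req, Hold}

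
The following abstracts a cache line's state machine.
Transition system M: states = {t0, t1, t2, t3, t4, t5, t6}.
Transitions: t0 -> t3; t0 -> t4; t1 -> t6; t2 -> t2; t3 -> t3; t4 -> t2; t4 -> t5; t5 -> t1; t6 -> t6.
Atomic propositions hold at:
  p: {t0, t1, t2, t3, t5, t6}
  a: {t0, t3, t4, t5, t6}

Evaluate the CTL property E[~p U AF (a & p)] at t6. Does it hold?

Sat(~p) = {t4}
Sat(a & p) = {t0, t3, t5, t6}
AF (a & p): least fixpoint, start Z0 = {t0, t3, t5, t6}, add states with every successor in Z. Z1 = {t0, t1, t3, t5, t6}; fixed.
Sat(AF (a & p)) = {t0, t1, t3, t5, t6}
E[~p U AF (a & p)]: least fixpoint, start Z0 = Sat(AF (a & p)) = {t0, t1, t3, t5, t6}, add states in Sat(~p) with some successor in Z. Z1 = {t0, t1, t3, t4, t5, t6}; fixed.
Sat(E[~p U AF (a & p)]) = {t0, t1, t3, t4, t5, t6}
t6 ∈ Sat(E[~p U AF (a & p)]) = {t0, t1, t3, t4, t5, t6}, so the formula holds at t6.

Yes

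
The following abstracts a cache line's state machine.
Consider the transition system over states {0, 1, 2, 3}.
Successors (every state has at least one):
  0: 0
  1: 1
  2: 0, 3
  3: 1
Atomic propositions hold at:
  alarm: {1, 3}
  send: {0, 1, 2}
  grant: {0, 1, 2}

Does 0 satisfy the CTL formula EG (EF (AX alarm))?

Sat(AX alarm) = {s : every successor in {1, 3}} = {1, 3}
EF (AX alarm): least fixpoint, start Z0 = {1, 3}, add states with some successor in Z. Z1 = {1, 2, 3}; fixed.
Sat(EF (AX alarm)) = {1, 2, 3}
EG (EF (AX alarm)): greatest fixpoint, start Z0 = {1, 2, 3}, keep only states in Sat with some successor in Z. Already a fixed point.
Sat(EG (EF (AX alarm))) = {1, 2, 3}
0 ∉ Sat(EG (EF (AX alarm))) = {1, 2, 3}, so the formula does not hold at 0.

No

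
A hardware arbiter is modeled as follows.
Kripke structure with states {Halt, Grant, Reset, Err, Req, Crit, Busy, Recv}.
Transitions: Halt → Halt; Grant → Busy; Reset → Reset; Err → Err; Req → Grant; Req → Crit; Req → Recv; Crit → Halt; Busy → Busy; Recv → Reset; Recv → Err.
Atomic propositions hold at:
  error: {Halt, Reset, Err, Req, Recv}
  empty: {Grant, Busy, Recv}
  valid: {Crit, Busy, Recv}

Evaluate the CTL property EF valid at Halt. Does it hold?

No

EF valid: least fixpoint, start Z0 = {Crit, Busy, Recv}, add states with some successor in Z. Z1 = {Grant, Req, Crit, Busy, Recv}; fixed.
Sat(EF valid) = {Grant, Req, Crit, Busy, Recv}
Halt ∉ Sat(EF valid) = {Grant, Req, Crit, Busy, Recv}, so the formula does not hold at Halt.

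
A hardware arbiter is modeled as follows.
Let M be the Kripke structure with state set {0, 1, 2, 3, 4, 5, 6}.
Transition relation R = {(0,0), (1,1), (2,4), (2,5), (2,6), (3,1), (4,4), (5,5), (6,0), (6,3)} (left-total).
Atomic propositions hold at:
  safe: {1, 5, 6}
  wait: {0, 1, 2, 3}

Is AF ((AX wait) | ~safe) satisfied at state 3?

Yes

Sat(AX wait) = {s : every successor in {0, 1, 2, 3}} = {0, 1, 3, 6}
Sat(~safe) = {0, 2, 3, 4}
Sat((AX wait) | ~safe) = {0, 1, 2, 3, 4, 6}
AF ((AX wait) | ~safe): least fixpoint, start Z0 = {0, 1, 2, 3, 4, 6}, add states with every successor in Z. Already a fixed point.
Sat(AF ((AX wait) | ~safe)) = {0, 1, 2, 3, 4, 6}
3 ∈ Sat(AF ((AX wait) | ~safe)) = {0, 1, 2, 3, 4, 6}, so the formula holds at 3.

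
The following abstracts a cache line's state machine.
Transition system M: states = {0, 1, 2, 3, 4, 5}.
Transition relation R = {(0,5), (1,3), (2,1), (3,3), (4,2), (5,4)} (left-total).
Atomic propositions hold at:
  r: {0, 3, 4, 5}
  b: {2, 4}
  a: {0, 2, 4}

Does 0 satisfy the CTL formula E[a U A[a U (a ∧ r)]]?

Yes

Sat(a ∧ r) = {0, 4}
A[a U (a ∧ r)]: least fixpoint, start Z0 = Sat((a ∧ r)) = {0, 4}, add states in Sat(a) with every successor in Z. Already a fixed point.
Sat(A[a U (a ∧ r)]) = {0, 4}
E[a U A[a U (a ∧ r)]]: least fixpoint, start Z0 = Sat(A[a U (a ∧ r)]) = {0, 4}, add states in Sat(a) with some successor in Z. Already a fixed point.
Sat(E[a U A[a U (a ∧ r)]]) = {0, 4}
0 ∈ Sat(E[a U A[a U (a ∧ r)]]) = {0, 4}, so the formula holds at 0.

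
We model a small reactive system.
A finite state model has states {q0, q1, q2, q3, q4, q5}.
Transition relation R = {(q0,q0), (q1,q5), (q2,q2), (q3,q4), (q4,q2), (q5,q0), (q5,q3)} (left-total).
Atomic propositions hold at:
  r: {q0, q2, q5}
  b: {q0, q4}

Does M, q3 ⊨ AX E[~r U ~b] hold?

Yes

Sat(~r) = {q1, q3, q4}
Sat(~b) = {q1, q2, q3, q5}
E[~r U ~b]: least fixpoint, start Z0 = Sat(~b) = {q1, q2, q3, q5}, add states in Sat(~r) with some successor in Z. Z1 = {q1, q2, q3, q4, q5}; fixed.
Sat(E[~r U ~b]) = {q1, q2, q3, q4, q5}
Sat(AX E[~r U ~b]) = {s : every successor in {q1, q2, q3, q4, q5}} = {q1, q2, q3, q4}
q3 ∈ Sat(AX E[~r U ~b]) = {q1, q2, q3, q4}, so the formula holds at q3.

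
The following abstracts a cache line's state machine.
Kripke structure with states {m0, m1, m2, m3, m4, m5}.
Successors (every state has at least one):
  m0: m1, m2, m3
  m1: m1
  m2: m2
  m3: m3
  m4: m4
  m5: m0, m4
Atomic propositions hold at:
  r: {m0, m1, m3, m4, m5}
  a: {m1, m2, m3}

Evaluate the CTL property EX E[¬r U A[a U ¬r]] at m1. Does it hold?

Sat(¬r) = {m2}
A[a U ¬r]: least fixpoint, start Z0 = Sat(¬r) = {m2}, add states in Sat(a) with every successor in Z. Already a fixed point.
Sat(A[a U ¬r]) = {m2}
E[¬r U A[a U ¬r]]: least fixpoint, start Z0 = Sat(A[a U ¬r]) = {m2}, add states in Sat(¬r) with some successor in Z. Already a fixed point.
Sat(E[¬r U A[a U ¬r]]) = {m2}
Sat(EX E[¬r U A[a U ¬r]]) = {s : some successor in {m2}} = {m0, m2}
m1 ∉ Sat(EX E[¬r U A[a U ¬r]]) = {m0, m2}, so the formula does not hold at m1.

No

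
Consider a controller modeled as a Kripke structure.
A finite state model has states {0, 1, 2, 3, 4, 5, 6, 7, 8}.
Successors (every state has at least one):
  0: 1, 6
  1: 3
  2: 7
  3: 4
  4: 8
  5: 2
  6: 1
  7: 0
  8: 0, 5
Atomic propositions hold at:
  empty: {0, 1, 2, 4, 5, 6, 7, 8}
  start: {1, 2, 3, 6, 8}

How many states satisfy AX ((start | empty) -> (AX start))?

Sat(start | empty) = {0, 1, 2, 3, 4, 5, 6, 7, 8}
Sat(AX start) = {s : every successor in {1, 2, 3, 6, 8}} = {0, 1, 4, 5, 6}
Sat((start | empty) -> (AX start)) = {0, 1, 4, 5, 6}
Sat(AX ((start | empty) -> (AX start))) = {s : every successor in {0, 1, 4, 5, 6}} = {0, 3, 6, 7, 8}
|Sat(AX ((start | empty) -> (AX start)))| = |{0, 3, 6, 7, 8}| = 5.

5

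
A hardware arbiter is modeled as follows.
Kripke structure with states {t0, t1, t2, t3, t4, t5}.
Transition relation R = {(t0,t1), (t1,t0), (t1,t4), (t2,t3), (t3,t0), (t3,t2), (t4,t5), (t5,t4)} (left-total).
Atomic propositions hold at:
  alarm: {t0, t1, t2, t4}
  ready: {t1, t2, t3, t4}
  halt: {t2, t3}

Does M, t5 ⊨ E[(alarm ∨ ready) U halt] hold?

No

Sat(alarm ∨ ready) = {t0, t1, t2, t3, t4}
E[(alarm ∨ ready) U halt]: least fixpoint, start Z0 = Sat(halt) = {t2, t3}, add states in Sat(alarm ∨ ready) with some successor in Z. Already a fixed point.
Sat(E[(alarm ∨ ready) U halt]) = {t2, t3}
t5 ∉ Sat(E[(alarm ∨ ready) U halt]) = {t2, t3}, so the formula does not hold at t5.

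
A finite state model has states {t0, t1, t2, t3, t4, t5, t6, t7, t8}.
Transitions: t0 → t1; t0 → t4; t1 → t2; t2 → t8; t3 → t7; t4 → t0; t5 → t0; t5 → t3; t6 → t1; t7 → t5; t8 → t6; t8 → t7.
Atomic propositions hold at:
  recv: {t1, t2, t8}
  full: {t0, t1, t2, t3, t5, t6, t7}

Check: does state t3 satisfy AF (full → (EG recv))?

No

EG recv: greatest fixpoint, start Z0 = {t1, t2, t8}, keep only states in Sat with some successor in Z. Z1 = {t1, t2}; Z2 = {t1}; Z3 = ∅; fixed.
Sat(EG recv) = ∅
Sat(full → (EG recv)) = {t4, t8}
AF (full → (EG recv)): least fixpoint, start Z0 = {t4, t8}, add states with every successor in Z. Z1 = {t2, t4, t8}; Z2 = {t1, t2, t4, t8}; Z3 = {t0, t1, t2, t4, t6, t8}; fixed.
Sat(AF (full → (EG recv))) = {t0, t1, t2, t4, t6, t8}
t3 ∉ Sat(AF (full → (EG recv))) = {t0, t1, t2, t4, t6, t8}, so the formula does not hold at t3.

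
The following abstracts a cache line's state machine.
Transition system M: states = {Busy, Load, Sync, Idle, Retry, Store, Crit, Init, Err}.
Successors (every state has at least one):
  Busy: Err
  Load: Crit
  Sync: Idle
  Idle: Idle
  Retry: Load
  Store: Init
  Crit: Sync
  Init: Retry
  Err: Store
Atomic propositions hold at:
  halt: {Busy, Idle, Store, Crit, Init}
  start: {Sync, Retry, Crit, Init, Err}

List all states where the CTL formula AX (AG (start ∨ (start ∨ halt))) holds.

Sat(start ∨ halt) = {Busy, Sync, Idle, Retry, Store, Crit, Init, Err}
Sat(start ∨ (start ∨ halt)) = {Busy, Sync, Idle, Retry, Store, Crit, Init, Err}
AG (start ∨ (start ∨ halt)): greatest fixpoint, start Z0 = {Busy, Sync, Idle, Retry, Store, Crit, Init, Err}, keep only states in Sat with every successor in Z. Z1 = {Busy, Sync, Idle, Store, Crit, Init, Err}; Z2 = {Busy, Sync, Idle, Store, Crit, Err}; Z3 = {Busy, Sync, Idle, Crit, Err}; Z4 = {Busy, Sync, Idle, Crit}; Z5 = {Sync, Idle, Crit}; fixed.
Sat(AG (start ∨ (start ∨ halt))) = {Sync, Idle, Crit}
Sat(AX (AG (start ∨ (start ∨ halt)))) = {s : every successor in {Sync, Idle, Crit}} = {Load, Sync, Idle, Crit}

{Load, Sync, Idle, Crit}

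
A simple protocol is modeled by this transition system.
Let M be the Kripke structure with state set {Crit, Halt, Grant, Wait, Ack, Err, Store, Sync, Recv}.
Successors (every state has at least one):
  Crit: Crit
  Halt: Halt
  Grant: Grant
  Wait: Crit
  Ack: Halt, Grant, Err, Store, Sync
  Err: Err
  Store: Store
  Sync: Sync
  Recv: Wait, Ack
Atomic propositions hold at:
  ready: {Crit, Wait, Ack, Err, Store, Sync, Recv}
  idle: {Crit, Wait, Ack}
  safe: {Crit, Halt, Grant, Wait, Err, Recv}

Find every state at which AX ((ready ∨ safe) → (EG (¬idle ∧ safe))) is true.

{Halt, Grant, Err}

Sat(ready ∨ safe) = {Crit, Halt, Grant, Wait, Ack, Err, Store, Sync, Recv}
Sat(¬idle) = {Halt, Grant, Err, Store, Sync, Recv}
Sat(¬idle ∧ safe) = {Halt, Grant, Err, Recv}
EG (¬idle ∧ safe): greatest fixpoint, start Z0 = {Halt, Grant, Err, Recv}, keep only states in Sat with some successor in Z. Z1 = {Halt, Grant, Err}; fixed.
Sat(EG (¬idle ∧ safe)) = {Halt, Grant, Err}
Sat((ready ∨ safe) → (EG (¬idle ∧ safe))) = {Halt, Grant, Err}
Sat(AX ((ready ∨ safe) → (EG (¬idle ∧ safe)))) = {s : every successor in {Halt, Grant, Err}} = {Halt, Grant, Err}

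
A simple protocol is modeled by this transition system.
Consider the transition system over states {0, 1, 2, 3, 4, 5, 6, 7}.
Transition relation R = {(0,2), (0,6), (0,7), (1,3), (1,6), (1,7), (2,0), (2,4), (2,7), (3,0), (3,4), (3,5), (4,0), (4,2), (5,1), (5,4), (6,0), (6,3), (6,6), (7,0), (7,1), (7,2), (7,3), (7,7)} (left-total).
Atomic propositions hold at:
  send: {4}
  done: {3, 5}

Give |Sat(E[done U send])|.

E[done U send]: least fixpoint, start Z0 = Sat(send) = {4}, add states in Sat(done) with some successor in Z. Z1 = {3, 4, 5}; fixed.
Sat(E[done U send]) = {3, 4, 5}
|Sat(E[done U send])| = |{3, 4, 5}| = 3.

3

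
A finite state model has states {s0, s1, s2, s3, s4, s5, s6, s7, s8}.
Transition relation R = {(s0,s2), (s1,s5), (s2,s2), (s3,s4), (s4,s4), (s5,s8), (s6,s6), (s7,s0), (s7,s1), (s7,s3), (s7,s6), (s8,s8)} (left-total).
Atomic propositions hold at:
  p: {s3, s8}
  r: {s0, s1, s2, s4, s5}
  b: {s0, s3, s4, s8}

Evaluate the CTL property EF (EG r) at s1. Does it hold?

No

EG r: greatest fixpoint, start Z0 = {s0, s1, s2, s4, s5}, keep only states in Sat with some successor in Z. Z1 = {s0, s1, s2, s4}; Z2 = {s0, s2, s4}; fixed.
Sat(EG r) = {s0, s2, s4}
EF (EG r): least fixpoint, start Z0 = {s0, s2, s4}, add states with some successor in Z. Z1 = {s0, s2, s3, s4, s7}; fixed.
Sat(EF (EG r)) = {s0, s2, s3, s4, s7}
s1 ∉ Sat(EF (EG r)) = {s0, s2, s3, s4, s7}, so the formula does not hold at s1.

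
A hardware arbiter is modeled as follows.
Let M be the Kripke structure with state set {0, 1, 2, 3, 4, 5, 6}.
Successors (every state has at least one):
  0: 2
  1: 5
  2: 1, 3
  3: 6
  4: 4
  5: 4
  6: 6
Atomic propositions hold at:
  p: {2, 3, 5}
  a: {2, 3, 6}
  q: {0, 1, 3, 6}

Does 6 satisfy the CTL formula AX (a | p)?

Sat(a | p) = {2, 3, 5, 6}
Sat(AX (a | p)) = {s : every successor in {2, 3, 5, 6}} = {0, 1, 3, 6}
6 ∈ Sat(AX (a | p)) = {0, 1, 3, 6}, so the formula holds at 6.

Yes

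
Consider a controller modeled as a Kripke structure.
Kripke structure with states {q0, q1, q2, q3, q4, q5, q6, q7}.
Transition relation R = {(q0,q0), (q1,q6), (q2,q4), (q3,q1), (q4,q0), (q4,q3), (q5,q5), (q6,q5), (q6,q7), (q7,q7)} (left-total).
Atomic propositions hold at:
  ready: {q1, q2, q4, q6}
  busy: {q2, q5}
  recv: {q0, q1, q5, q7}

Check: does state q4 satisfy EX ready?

No

Sat(EX ready) = {s : some successor in {q1, q2, q4, q6}} = {q1, q2, q3}
q4 ∉ Sat(EX ready) = {q1, q2, q3}, so the formula does not hold at q4.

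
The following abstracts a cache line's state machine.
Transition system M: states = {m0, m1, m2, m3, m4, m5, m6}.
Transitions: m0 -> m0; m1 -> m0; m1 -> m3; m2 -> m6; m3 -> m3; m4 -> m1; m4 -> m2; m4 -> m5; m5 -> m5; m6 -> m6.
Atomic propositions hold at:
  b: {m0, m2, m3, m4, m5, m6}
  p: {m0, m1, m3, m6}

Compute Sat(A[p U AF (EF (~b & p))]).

Sat(~b) = {m1}
Sat(~b & p) = {m1}
EF (~b & p): least fixpoint, start Z0 = {m1}, add states with some successor in Z. Z1 = {m1, m4}; fixed.
Sat(EF (~b & p)) = {m1, m4}
AF (EF (~b & p)): least fixpoint, start Z0 = {m1, m4}, add states with every successor in Z. Already a fixed point.
Sat(AF (EF (~b & p))) = {m1, m4}
A[p U AF (EF (~b & p))]: least fixpoint, start Z0 = Sat(AF (EF (~b & p))) = {m1, m4}, add states in Sat(p) with every successor in Z. Already a fixed point.
Sat(A[p U AF (EF (~b & p))]) = {m1, m4}

{m1, m4}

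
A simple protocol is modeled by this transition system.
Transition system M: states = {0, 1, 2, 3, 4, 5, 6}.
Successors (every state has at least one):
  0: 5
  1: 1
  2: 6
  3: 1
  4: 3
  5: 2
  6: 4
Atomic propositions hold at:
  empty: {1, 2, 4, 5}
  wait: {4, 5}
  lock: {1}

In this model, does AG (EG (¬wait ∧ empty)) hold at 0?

No

Sat(¬wait) = {0, 1, 2, 3, 6}
Sat(¬wait ∧ empty) = {1, 2}
EG (¬wait ∧ empty): greatest fixpoint, start Z0 = {1, 2}, keep only states in Sat with some successor in Z. Z1 = {1}; fixed.
Sat(EG (¬wait ∧ empty)) = {1}
AG (EG (¬wait ∧ empty)): greatest fixpoint, start Z0 = {1}, keep only states in Sat with every successor in Z. Already a fixed point.
Sat(AG (EG (¬wait ∧ empty))) = {1}
0 ∉ Sat(AG (EG (¬wait ∧ empty))) = {1}, so the formula does not hold at 0.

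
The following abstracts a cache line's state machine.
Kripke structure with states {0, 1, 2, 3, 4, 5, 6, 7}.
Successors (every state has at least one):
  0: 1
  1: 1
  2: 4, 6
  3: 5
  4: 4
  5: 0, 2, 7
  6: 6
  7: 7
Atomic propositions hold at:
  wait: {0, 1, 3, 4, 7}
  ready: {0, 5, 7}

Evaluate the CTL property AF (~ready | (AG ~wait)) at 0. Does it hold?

Sat(~ready) = {1, 2, 3, 4, 6}
Sat(~wait) = {2, 5, 6}
AG ~wait: greatest fixpoint, start Z0 = {2, 5, 6}, keep only states in Sat with every successor in Z. Z1 = {6}; fixed.
Sat(AG ~wait) = {6}
Sat(~ready | (AG ~wait)) = {1, 2, 3, 4, 6}
AF (~ready | (AG ~wait)): least fixpoint, start Z0 = {1, 2, 3, 4, 6}, add states with every successor in Z. Z1 = {0, 1, 2, 3, 4, 6}; fixed.
Sat(AF (~ready | (AG ~wait))) = {0, 1, 2, 3, 4, 6}
0 ∈ Sat(AF (~ready | (AG ~wait))) = {0, 1, 2, 3, 4, 6}, so the formula holds at 0.

Yes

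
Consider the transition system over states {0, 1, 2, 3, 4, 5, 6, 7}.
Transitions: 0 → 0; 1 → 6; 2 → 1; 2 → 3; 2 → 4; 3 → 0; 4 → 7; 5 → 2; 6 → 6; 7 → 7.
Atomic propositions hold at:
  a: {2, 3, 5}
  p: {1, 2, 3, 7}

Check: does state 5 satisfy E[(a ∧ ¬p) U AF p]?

Yes

Sat(¬p) = {0, 4, 5, 6}
Sat(a ∧ ¬p) = {5}
AF p: least fixpoint, start Z0 = {1, 2, 3, 7}, add states with every successor in Z. Z1 = {1, 2, 3, 4, 5, 7}; fixed.
Sat(AF p) = {1, 2, 3, 4, 5, 7}
E[(a ∧ ¬p) U AF p]: least fixpoint, start Z0 = Sat(AF p) = {1, 2, 3, 4, 5, 7}, add states in Sat(a ∧ ¬p) with some successor in Z. Already a fixed point.
Sat(E[(a ∧ ¬p) U AF p]) = {1, 2, 3, 4, 5, 7}
5 ∈ Sat(E[(a ∧ ¬p) U AF p]) = {1, 2, 3, 4, 5, 7}, so the formula holds at 5.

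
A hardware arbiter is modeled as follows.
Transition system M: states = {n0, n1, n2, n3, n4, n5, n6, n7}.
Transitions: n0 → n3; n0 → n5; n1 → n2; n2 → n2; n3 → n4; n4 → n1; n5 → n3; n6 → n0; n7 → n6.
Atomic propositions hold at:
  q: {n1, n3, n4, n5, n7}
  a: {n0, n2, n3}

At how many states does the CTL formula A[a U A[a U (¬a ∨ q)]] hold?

7

Sat(¬a) = {n1, n4, n5, n6, n7}
Sat(¬a ∨ q) = {n1, n3, n4, n5, n6, n7}
A[a U (¬a ∨ q)]: least fixpoint, start Z0 = Sat((¬a ∨ q)) = {n1, n3, n4, n5, n6, n7}, add states in Sat(a) with every successor in Z. Z1 = {n0, n1, n3, n4, n5, n6, n7}; fixed.
Sat(A[a U (¬a ∨ q)]) = {n0, n1, n3, n4, n5, n6, n7}
A[a U A[a U (¬a ∨ q)]]: least fixpoint, start Z0 = Sat(A[a U (¬a ∨ q)]) = {n0, n1, n3, n4, n5, n6, n7}, add states in Sat(a) with every successor in Z. Already a fixed point.
Sat(A[a U A[a U (¬a ∨ q)]]) = {n0, n1, n3, n4, n5, n6, n7}
|Sat(A[a U A[a U (¬a ∨ q)]])| = |{n0, n1, n3, n4, n5, n6, n7}| = 7.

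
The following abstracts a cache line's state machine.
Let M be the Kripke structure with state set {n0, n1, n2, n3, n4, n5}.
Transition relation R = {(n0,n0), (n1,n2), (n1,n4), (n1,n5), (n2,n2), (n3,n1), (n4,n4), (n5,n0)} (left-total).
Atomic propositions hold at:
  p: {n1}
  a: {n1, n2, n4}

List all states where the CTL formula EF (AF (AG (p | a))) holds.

Sat(p | a) = {n1, n2, n4}
AG (p | a): greatest fixpoint, start Z0 = {n1, n2, n4}, keep only states in Sat with every successor in Z. Z1 = {n2, n4}; fixed.
Sat(AG (p | a)) = {n2, n4}
AF (AG (p | a)): least fixpoint, start Z0 = {n2, n4}, add states with every successor in Z. Already a fixed point.
Sat(AF (AG (p | a))) = {n2, n4}
EF (AF (AG (p | a))): least fixpoint, start Z0 = {n2, n4}, add states with some successor in Z. Z1 = {n1, n2, n4}; Z2 = {n1, n2, n3, n4}; fixed.
Sat(EF (AF (AG (p | a)))) = {n1, n2, n3, n4}

{n1, n2, n3, n4}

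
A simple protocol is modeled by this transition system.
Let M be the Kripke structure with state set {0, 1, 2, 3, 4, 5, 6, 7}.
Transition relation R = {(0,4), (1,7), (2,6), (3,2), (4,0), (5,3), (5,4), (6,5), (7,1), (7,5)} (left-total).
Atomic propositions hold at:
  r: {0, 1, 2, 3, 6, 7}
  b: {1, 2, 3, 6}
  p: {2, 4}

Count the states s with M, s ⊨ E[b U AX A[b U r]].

A[b U r]: least fixpoint, start Z0 = Sat(r) = {0, 1, 2, 3, 6, 7}, add states in Sat(b) with every successor in Z. Already a fixed point.
Sat(A[b U r]) = {0, 1, 2, 3, 6, 7}
Sat(AX A[b U r]) = {s : every successor in {0, 1, 2, 3, 6, 7}} = {1, 2, 3, 4}
E[b U AX A[b U r]]: least fixpoint, start Z0 = Sat(AX A[b U r]) = {1, 2, 3, 4}, add states in Sat(b) with some successor in Z. Already a fixed point.
Sat(E[b U AX A[b U r]]) = {1, 2, 3, 4}
|Sat(E[b U AX A[b U r]])| = |{1, 2, 3, 4}| = 4.

4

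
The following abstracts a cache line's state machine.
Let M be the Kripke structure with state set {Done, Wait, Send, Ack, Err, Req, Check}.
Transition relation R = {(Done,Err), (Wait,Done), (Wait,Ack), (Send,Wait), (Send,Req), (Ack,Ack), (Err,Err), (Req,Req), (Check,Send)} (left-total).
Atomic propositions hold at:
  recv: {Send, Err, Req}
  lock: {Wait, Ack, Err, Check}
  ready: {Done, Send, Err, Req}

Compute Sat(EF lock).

{Done, Wait, Send, Ack, Err, Check}

EF lock: least fixpoint, start Z0 = {Wait, Ack, Err, Check}, add states with some successor in Z. Z1 = {Done, Wait, Send, Ack, Err, Check}; fixed.
Sat(EF lock) = {Done, Wait, Send, Ack, Err, Check}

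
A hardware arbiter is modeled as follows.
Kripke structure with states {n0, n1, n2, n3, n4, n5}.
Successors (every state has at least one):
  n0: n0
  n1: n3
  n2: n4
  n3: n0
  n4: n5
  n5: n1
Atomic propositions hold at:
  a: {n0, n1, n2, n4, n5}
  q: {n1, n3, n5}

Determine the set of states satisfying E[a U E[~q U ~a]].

{n1, n2, n3, n4, n5}

Sat(~q) = {n0, n2, n4}
Sat(~a) = {n3}
E[~q U ~a]: least fixpoint, start Z0 = Sat(~a) = {n3}, add states in Sat(~q) with some successor in Z. Already a fixed point.
Sat(E[~q U ~a]) = {n3}
E[a U E[~q U ~a]]: least fixpoint, start Z0 = Sat(E[~q U ~a]) = {n3}, add states in Sat(a) with some successor in Z. Z1 = {n1, n3}; Z2 = {n1, n3, n5}; Z3 = {n1, n3, n4, n5}; Z4 = {n1, n2, n3, n4, n5}; fixed.
Sat(E[a U E[~q U ~a]]) = {n1, n2, n3, n4, n5}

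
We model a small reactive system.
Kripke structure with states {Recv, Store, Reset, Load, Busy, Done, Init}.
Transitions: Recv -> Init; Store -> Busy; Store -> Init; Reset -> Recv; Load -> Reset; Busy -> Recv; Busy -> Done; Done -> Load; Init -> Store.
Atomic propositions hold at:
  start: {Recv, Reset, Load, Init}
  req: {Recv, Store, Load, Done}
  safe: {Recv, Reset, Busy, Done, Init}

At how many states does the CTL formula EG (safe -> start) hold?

5

Sat(safe -> start) = {Recv, Store, Reset, Load, Init}
EG (safe -> start): greatest fixpoint, start Z0 = {Recv, Store, Reset, Load, Init}, keep only states in Sat with some successor in Z. Already a fixed point.
Sat(EG (safe -> start)) = {Recv, Store, Reset, Load, Init}
|Sat(EG (safe -> start))| = |{Recv, Store, Reset, Load, Init}| = 5.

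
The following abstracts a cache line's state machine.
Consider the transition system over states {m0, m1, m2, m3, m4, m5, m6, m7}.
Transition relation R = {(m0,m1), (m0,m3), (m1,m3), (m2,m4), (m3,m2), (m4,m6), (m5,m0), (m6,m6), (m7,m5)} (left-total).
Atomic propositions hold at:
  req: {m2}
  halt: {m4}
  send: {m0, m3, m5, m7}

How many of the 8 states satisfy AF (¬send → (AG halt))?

5

Sat(¬send) = {m1, m2, m4, m6}
AG halt: greatest fixpoint, start Z0 = {m4}, keep only states in Sat with every successor in Z. Z1 = ∅; fixed.
Sat(AG halt) = ∅
Sat(¬send → (AG halt)) = {m0, m3, m5, m7}
AF (¬send → (AG halt)): least fixpoint, start Z0 = {m0, m3, m5, m7}, add states with every successor in Z. Z1 = {m0, m1, m3, m5, m7}; fixed.
Sat(AF (¬send → (AG halt))) = {m0, m1, m3, m5, m7}
|Sat(AF (¬send → (AG halt)))| = |{m0, m1, m3, m5, m7}| = 5.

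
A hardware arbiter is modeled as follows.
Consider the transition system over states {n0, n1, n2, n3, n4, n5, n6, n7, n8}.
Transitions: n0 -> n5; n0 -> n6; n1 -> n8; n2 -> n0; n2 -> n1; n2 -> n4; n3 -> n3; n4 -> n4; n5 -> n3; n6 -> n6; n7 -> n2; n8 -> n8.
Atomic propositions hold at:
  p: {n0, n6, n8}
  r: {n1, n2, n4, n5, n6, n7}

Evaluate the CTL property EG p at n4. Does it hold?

EG p: greatest fixpoint, start Z0 = {n0, n6, n8}, keep only states in Sat with some successor in Z. Already a fixed point.
Sat(EG p) = {n0, n6, n8}
n4 ∉ Sat(EG p) = {n0, n6, n8}, so the formula does not hold at n4.

No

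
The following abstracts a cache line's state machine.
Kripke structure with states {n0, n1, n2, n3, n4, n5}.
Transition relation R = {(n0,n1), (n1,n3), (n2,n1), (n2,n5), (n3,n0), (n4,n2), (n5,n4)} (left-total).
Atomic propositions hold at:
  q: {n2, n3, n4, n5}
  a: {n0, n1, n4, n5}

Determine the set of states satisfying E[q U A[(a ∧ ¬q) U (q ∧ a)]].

Sat(¬q) = {n0, n1}
Sat(a ∧ ¬q) = {n0, n1}
Sat(q ∧ a) = {n4, n5}
A[(a ∧ ¬q) U (q ∧ a)]: least fixpoint, start Z0 = Sat((q ∧ a)) = {n4, n5}, add states in Sat(a ∧ ¬q) with every successor in Z. Already a fixed point.
Sat(A[(a ∧ ¬q) U (q ∧ a)]) = {n4, n5}
E[q U A[(a ∧ ¬q) U (q ∧ a)]]: least fixpoint, start Z0 = Sat(A[(a ∧ ¬q) U (q ∧ a)]) = {n4, n5}, add states in Sat(q) with some successor in Z. Z1 = {n2, n4, n5}; fixed.
Sat(E[q U A[(a ∧ ¬q) U (q ∧ a)]]) = {n2, n4, n5}

{n2, n4, n5}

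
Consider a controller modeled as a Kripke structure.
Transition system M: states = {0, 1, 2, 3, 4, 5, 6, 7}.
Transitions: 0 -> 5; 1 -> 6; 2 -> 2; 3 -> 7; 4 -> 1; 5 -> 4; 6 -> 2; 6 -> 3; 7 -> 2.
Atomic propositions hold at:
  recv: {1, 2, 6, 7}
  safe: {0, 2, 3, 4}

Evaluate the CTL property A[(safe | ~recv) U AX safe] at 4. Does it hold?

No

Sat(~recv) = {0, 3, 4, 5}
Sat(safe | ~recv) = {0, 2, 3, 4, 5}
Sat(AX safe) = {s : every successor in {0, 2, 3, 4}} = {2, 5, 6, 7}
A[(safe | ~recv) U AX safe]: least fixpoint, start Z0 = Sat(AX safe) = {2, 5, 6, 7}, add states in Sat(safe | ~recv) with every successor in Z. Z1 = {0, 2, 3, 5, 6, 7}; fixed.
Sat(A[(safe | ~recv) U AX safe]) = {0, 2, 3, 5, 6, 7}
4 ∉ Sat(A[(safe | ~recv) U AX safe]) = {0, 2, 3, 5, 6, 7}, so the formula does not hold at 4.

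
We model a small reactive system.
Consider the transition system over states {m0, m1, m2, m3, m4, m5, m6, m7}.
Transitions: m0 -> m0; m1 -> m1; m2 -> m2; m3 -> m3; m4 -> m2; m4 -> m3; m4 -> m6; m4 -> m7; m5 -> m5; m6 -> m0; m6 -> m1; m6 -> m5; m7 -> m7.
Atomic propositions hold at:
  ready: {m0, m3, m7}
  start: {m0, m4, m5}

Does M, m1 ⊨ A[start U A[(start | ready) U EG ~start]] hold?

Yes

Sat(start | ready) = {m0, m3, m4, m5, m7}
Sat(~start) = {m1, m2, m3, m6, m7}
EG ~start: greatest fixpoint, start Z0 = {m1, m2, m3, m6, m7}, keep only states in Sat with some successor in Z. Already a fixed point.
Sat(EG ~start) = {m1, m2, m3, m6, m7}
A[(start | ready) U EG ~start]: least fixpoint, start Z0 = Sat(EG ~start) = {m1, m2, m3, m6, m7}, add states in Sat(start | ready) with every successor in Z. Z1 = {m1, m2, m3, m4, m6, m7}; fixed.
Sat(A[(start | ready) U EG ~start]) = {m1, m2, m3, m4, m6, m7}
A[start U A[(start | ready) U EG ~start]]: least fixpoint, start Z0 = Sat(A[(start | ready) U EG ~start]) = {m1, m2, m3, m4, m6, m7}, add states in Sat(start) with every successor in Z. Already a fixed point.
Sat(A[start U A[(start | ready) U EG ~start]]) = {m1, m2, m3, m4, m6, m7}
m1 ∈ Sat(A[start U A[(start | ready) U EG ~start]]) = {m1, m2, m3, m4, m6, m7}, so the formula holds at m1.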